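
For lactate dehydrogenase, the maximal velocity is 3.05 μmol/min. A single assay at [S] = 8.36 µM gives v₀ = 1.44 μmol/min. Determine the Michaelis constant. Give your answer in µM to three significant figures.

9.35 µM

v/Vmax = 1.44/3.05 = 0.4721 = [S]/(Km+[S]).
So Km + [S] = [S]/0.4721 = 17.71 µM, giving Km = 17.71 − 8.36 = 9.35 µM.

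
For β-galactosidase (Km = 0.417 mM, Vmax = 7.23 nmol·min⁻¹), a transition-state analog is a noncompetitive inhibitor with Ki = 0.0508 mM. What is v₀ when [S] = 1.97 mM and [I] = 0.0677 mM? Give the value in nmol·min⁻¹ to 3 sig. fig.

With α = 1 + [I]/Ki = 1 + 0.0677/0.0508 = 2.333, the noncompetitive rate law is v = (Vmax/α)·[S] / (Km + [S]).
v = (7.23/2.333)×1.97 / (0.417 + 1.97) = 6.106/2.387 = 2.56 nmol·min⁻¹.

2.56 nmol·min⁻¹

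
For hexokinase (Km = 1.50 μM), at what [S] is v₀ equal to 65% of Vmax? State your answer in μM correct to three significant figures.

2.79 μM

v/Vmax = [S]/(Km+[S]) = 0.65, so [S] = Km·0.65/(1 − 0.65) = 1.50 × 1.857.
[S] = 2.79 μM.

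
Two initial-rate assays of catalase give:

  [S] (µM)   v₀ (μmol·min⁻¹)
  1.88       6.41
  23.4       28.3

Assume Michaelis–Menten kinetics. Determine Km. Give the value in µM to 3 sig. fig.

From v = Vmax[S]/(Km+[S]), each point gives Vmax = v(Km+[S])/[S].
Equating: 6.41(Km+1.88)/1.88 = 28.3(Km+23.4)/23.4.
3.410·Km + 6.41 = 1.209·Km + 28.3, so (3.410 − 1.209)·Km = 28.3 − 6.41.
Km = 21.89/2.200 = 9.95 µM; then Vmax = 6.41(9.95+1.88)/1.88 = 40.3 μmol·min⁻¹.

9.95 µM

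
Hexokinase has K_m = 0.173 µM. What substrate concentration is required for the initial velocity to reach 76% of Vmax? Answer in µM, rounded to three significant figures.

v/Vmax = [S]/(Km+[S]) = 0.76, so [S] = Km·0.76/(1 − 0.76) = 0.173 × 3.167.
[S] = 0.548 µM.

0.548 µM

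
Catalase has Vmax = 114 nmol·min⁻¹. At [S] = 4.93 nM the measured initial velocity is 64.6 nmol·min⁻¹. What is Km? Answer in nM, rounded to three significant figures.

From v = Vmax[S]/(Km+[S]), Km = [S](Vmax − v)/v.
Km = 4.93 × (114 − 64.6) / 64.6 = 243.5/64.6 = 3.77 nM.

3.77 nM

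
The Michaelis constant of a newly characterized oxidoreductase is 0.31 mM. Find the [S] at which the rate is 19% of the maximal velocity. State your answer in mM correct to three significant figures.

v/Vmax = [S]/(Km+[S]) = 0.19, so [S] = Km·0.19/(1 − 0.19) = 0.31 × 0.2346.
[S] = 0.0727 mM.

0.0727 mM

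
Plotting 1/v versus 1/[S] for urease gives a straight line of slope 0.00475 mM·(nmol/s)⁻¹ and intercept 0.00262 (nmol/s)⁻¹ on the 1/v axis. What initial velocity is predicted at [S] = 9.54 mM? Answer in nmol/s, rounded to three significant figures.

321 nmol/s

The y-intercept is 1/Vmax, so Vmax = 1/0.00262 = 382 nmol/s.
The slope is Km/Vmax, so Km = 0.00475 × 382 = 1.81 mM.
Then v = 382 × 9.54/(1.81 + 9.54) = 321 nmol/s.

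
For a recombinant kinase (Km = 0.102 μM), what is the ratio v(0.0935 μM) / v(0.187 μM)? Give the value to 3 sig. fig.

Since Vmax cancels, v₂/v₁ = [S]₂(Km+[S]₁) / [S]₁(Km+[S]₂).
= 0.0935×(0.102+0.187) / (0.187×(0.102+0.0935)) = 0.02702/0.03656 = 0.739.

0.739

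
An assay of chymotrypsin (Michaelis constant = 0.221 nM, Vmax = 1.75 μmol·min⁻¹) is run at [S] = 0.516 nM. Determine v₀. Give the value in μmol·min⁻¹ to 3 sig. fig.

v = Vmax·[S]/(Km + [S]) = 1.75 × 0.516 / (0.221 + 0.516)
  = 0.9030 / 0.7370 = 1.23 μmol·min⁻¹.

1.23 μmol·min⁻¹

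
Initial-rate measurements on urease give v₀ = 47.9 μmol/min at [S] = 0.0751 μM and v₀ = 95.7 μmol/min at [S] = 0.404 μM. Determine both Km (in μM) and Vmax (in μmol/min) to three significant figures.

Km = 0.119 μM; Vmax = 124 μmol/min

From v = Vmax[S]/(Km+[S]), each point gives Vmax = v(Km+[S])/[S].
Equating: 47.9(Km+0.0751)/0.0751 = 95.7(Km+0.404)/0.404.
637.8·Km + 47.9 = 236.9·Km + 95.7, so (637.8 − 236.9)·Km = 95.7 − 47.9.
Km = 47.80/400.9 = 0.119 μM; then Vmax = 47.9(0.119+0.0751)/0.0751 = 124 μmol/min.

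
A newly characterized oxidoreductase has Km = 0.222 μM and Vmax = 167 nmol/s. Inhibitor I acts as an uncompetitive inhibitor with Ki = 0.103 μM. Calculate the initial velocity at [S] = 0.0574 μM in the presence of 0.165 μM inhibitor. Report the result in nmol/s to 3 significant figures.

With α = 1 + [I]/Ki = 1 + 0.165/0.103 = 2.602, the uncompetitive rate law is v = (Vmax/α)·[S] / (Km/α + [S]).
v = (167/2.602)×0.0574 / (0.222/2.602 + 0.0574) = 3.684/0.1427 = 25.8 nmol/s.

25.8 nmol/s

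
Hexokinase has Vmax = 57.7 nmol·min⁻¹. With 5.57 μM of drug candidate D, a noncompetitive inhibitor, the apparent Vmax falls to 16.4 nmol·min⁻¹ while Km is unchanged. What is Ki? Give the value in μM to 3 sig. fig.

2.21 μM

Noncompetitive: Vmax,app = Vmax/α with α = 1 + [I]/Ki.
α = Vmax/Vmax,app = 57.7/16.4 = 3.518.
Since α = 1 + [I]/Ki, [I]/Ki = 3.518 − 1 = 2.518 and Ki = 5.57/2.518 = 2.21 μM.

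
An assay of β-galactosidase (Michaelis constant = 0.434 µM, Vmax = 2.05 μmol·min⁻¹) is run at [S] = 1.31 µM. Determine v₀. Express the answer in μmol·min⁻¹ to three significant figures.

1.54 μmol·min⁻¹

v = Vmax·[S]/(Km + [S]) = 2.05 × 1.31 / (0.434 + 1.31)
  = 2.686 / 1.744 = 1.54 μmol·min⁻¹.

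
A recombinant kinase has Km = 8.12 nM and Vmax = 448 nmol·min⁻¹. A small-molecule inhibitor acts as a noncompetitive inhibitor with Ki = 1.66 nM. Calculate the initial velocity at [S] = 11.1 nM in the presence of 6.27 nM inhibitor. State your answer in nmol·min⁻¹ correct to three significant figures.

54.2 nmol·min⁻¹

α = 1 + [I]/Ki = 1 + 6.27/1.66 = 4.777.
For a noncompetitive inhibitor, Vmax is reduced to Vmax/α while Km is unchanged: Km,app = 8.12 nM, Vmax,app = 93.8 nmol·min⁻¹.
v = Vmax,app·[S]/(Km,app + [S]) = 93.8 × 11.1/(8.12 + 11.1) = 54.2 nmol·min⁻¹.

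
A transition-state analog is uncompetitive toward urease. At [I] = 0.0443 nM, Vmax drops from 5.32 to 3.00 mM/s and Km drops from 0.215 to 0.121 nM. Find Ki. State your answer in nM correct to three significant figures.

0.0573 nM

Uncompetitive: Vmax,app = Vmax/α (and Km,app = Km/α) with α = 1 + [I]/Ki.
α = Vmax/Vmax,app = 5.32/3.00 = 1.773.
Ki = [I]/(α − 1) = 0.0443/0.7733 = 0.0573 nM.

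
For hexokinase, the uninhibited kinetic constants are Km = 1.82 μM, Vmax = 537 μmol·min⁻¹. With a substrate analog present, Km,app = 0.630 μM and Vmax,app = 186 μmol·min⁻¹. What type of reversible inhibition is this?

uncompetitive

Both Km and Vmax decrease by the same factor (~2.89-fold) — characteristic of uncompetitive inhibition.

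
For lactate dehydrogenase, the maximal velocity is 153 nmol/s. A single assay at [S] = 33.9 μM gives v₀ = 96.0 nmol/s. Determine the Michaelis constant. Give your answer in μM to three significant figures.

From v = Vmax[S]/(Km+[S]), Km = [S](Vmax − v)/v.
Km = 33.9 × (153 − 96.0) / 96.0 = 1932/96.0 = 20.1 μM.

20.1 μM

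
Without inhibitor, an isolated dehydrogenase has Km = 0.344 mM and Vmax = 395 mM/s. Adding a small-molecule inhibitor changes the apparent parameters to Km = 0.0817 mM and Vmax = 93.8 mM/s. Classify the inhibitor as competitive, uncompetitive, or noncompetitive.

uncompetitive

Both Km and Vmax decrease by the same factor (~4.21-fold) — characteristic of uncompetitive inhibition.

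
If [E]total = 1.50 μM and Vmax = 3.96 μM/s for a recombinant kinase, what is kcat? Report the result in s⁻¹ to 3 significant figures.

kcat = Vmax/[E]total = 3.96 μM/s / 1.50 μM = 2.64 s⁻¹.

2.64 s⁻¹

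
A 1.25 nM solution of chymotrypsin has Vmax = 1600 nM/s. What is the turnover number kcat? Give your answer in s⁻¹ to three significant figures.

kcat = Vmax/[E]total = 1600 nM/s / 1.25 nM = 1280 s⁻¹.

1280 s⁻¹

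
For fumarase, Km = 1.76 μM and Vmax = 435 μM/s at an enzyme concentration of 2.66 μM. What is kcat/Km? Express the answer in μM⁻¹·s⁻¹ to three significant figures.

kcat = Vmax/[E]total = 435/2.66 = 164 s⁻¹.
kcat/Km = 164/1.76 = 92.9 μM⁻¹·s⁻¹.

92.9 μM⁻¹·s⁻¹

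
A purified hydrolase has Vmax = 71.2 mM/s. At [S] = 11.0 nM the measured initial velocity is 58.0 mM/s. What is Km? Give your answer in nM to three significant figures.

2.50 nM

v/Vmax = 58.0/71.2 = 0.8146 = [S]/(Km+[S]).
So Km + [S] = [S]/0.8146 = 13.50 nM, giving Km = 13.50 − 11.0 = 2.50 nM.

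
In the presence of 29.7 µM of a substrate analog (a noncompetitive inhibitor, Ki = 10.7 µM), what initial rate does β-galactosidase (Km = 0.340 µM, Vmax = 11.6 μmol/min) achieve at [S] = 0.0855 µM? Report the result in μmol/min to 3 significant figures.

0.617 μmol/min

α = 1 + [I]/Ki = 1 + 29.7/10.7 = 3.776.
For a noncompetitive inhibitor, Vmax is reduced to Vmax/α while Km is unchanged: Km,app = 0.340 µM, Vmax,app = 3.07 μmol/min.
v = Vmax,app·[S]/(Km,app + [S]) = 3.07 × 0.0855/(0.340 + 0.0855) = 0.617 μmol/min.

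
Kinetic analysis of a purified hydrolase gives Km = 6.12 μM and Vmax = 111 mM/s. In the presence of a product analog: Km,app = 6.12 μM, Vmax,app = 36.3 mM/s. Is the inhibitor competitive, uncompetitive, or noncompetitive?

Vmax decreases (111 → 36.3 mM/s) while Km is unchanged — pure noncompetitive inhibition.

noncompetitive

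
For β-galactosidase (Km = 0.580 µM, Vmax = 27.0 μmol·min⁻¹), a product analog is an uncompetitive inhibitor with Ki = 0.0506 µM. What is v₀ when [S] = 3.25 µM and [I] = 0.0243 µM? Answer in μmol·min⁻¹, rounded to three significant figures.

16.3 μmol·min⁻¹

With α = 1 + [I]/Ki = 1 + 0.0243/0.0506 = 1.480, the uncompetitive rate law is v = (Vmax/α)·[S] / (Km/α + [S]).
v = (27.0/1.480)×3.25 / (0.580/1.480 + 3.25) = 59.28/3.642 = 16.3 μmol·min⁻¹.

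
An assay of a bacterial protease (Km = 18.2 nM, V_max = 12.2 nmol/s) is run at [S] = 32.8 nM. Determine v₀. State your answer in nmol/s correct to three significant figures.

[S]/(Km+[S]) = 32.8/51.00 = 0.6431, the fractional saturation.
v = 0.6431 × Vmax = 0.6431 × 12.2 = 7.85 nmol/s.

7.85 nmol/s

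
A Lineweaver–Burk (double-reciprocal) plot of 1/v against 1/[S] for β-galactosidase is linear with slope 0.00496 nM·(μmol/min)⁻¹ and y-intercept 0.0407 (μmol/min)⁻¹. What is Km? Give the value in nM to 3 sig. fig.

0.122 nM

y-intercept = 1/Vmax ⇒ Vmax = 24.6 μmol/min; slope = Km/Vmax ⇒ Km = slope × Vmax.
Km = 0.00496 × 24.6 = 0.122 nM.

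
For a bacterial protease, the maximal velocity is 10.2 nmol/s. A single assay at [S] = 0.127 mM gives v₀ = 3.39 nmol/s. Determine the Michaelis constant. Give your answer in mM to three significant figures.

0.255 mM

v/Vmax = 3.39/10.2 = 0.3324 = [S]/(Km+[S]).
So Km + [S] = [S]/0.3324 = 0.3821 mM, giving Km = 0.3821 − 0.127 = 0.255 mM.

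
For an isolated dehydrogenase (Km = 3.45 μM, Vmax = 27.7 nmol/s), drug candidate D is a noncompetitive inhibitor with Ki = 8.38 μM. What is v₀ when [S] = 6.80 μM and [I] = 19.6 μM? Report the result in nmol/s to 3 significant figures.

5.50 nmol/s

With α = 1 + [I]/Ki = 1 + 19.6/8.38 = 3.339, the noncompetitive rate law is v = (Vmax/α)·[S] / (Km + [S]).
v = (27.7/3.339)×6.80 / (3.45 + 6.80) = 56.41/10.25 = 5.50 nmol/s.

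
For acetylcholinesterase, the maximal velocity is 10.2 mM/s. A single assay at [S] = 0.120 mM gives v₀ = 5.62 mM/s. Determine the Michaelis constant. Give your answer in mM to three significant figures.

0.0978 mM

v/Vmax = 5.62/10.2 = 0.5510 = [S]/(Km+[S]).
So Km + [S] = [S]/0.5510 = 0.2178 mM, giving Km = 0.2178 − 0.120 = 0.0978 mM.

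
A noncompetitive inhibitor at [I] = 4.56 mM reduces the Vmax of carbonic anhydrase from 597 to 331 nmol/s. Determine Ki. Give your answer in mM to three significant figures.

Noncompetitive: Vmax,app = Vmax/α with α = 1 + [I]/Ki.
α = Vmax/Vmax,app = 597/331 = 1.804.
Since α = 1 + [I]/Ki, [I]/Ki = 1.804 − 1 = 0.8036 and Ki = 4.56/0.8036 = 5.67 mM.

5.67 mM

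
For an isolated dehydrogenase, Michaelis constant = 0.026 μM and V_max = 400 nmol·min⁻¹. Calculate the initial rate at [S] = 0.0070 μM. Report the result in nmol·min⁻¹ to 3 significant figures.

84.8 nmol·min⁻¹

[S]/(Km+[S]) = 0.0070/0.03300 = 0.2121, the fractional saturation.
v = 0.2121 × Vmax = 0.2121 × 400 = 84.8 nmol·min⁻¹.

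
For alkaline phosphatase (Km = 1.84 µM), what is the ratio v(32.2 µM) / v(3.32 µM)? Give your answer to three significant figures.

1.47

The fractional saturations are [S]/(Km+[S]) = 3.32/5.160 = 0.6434 and 32.2/34.04 = 0.9459.
v₂/v₁ is just their ratio: 0.9459/0.6434 = 1.47.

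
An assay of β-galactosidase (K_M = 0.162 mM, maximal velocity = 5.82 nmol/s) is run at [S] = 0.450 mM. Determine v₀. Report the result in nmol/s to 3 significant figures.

[S]/(Km+[S]) = 0.450/0.6120 = 0.7353, the fractional saturation.
v = 0.7353 × Vmax = 0.7353 × 5.82 = 4.28 nmol/s.

4.28 nmol/s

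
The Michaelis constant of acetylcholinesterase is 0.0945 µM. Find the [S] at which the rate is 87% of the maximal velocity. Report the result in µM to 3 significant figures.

v/Vmax = [S]/(Km+[S]) = 0.87, so [S] = Km·0.87/(1 − 0.87) = 0.0945 × 6.692.
[S] = 0.632 µM.

0.632 µM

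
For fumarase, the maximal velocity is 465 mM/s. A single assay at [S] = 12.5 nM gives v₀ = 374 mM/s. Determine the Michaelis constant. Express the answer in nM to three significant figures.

From v = Vmax[S]/(Km+[S]), Km = [S](Vmax − v)/v.
Km = 12.5 × (465 − 374) / 374 = 1138/374 = 3.04 nM.

3.04 nM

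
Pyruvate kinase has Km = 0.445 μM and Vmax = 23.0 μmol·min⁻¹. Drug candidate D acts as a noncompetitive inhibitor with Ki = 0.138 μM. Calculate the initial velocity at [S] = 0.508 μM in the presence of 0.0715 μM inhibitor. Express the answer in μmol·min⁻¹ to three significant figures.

8.08 μmol·min⁻¹

With α = 1 + [I]/Ki = 1 + 0.0715/0.138 = 1.518, the noncompetitive rate law is v = (Vmax/α)·[S] / (Km + [S]).
v = (23.0/1.518)×0.508 / (0.445 + 0.508) = 7.696/0.9530 = 8.08 μmol·min⁻¹.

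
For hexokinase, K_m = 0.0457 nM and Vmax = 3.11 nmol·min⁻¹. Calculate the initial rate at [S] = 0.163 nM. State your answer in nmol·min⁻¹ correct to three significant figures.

[S]/(Km+[S]) = 0.163/0.2087 = 0.7810, the fractional saturation.
v = 0.7810 × Vmax = 0.7810 × 3.11 = 2.43 nmol·min⁻¹.

2.43 nmol·min⁻¹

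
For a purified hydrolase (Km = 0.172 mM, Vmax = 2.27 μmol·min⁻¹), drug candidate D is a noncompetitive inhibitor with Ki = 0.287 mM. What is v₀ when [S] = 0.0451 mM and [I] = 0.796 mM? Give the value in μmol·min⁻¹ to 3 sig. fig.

With α = 1 + [I]/Ki = 1 + 0.796/0.287 = 3.774, the noncompetitive rate law is v = (Vmax/α)·[S] / (Km + [S]).
v = (2.27/3.774)×0.0451 / (0.172 + 0.0451) = 0.02713/0.2171 = 0.125 μmol·min⁻¹.

0.125 μmol·min⁻¹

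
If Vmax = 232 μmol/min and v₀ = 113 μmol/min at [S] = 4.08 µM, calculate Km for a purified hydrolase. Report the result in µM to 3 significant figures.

4.30 µM

From v = Vmax[S]/(Km+[S]), Km = [S](Vmax − v)/v.
Km = 4.08 × (232 − 113) / 113 = 485.5/113 = 4.30 µM.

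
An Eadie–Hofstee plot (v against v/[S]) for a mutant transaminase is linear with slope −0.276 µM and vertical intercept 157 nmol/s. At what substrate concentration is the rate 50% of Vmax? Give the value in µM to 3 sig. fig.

The Eadie–Hofstee slope gives Km = 0.276 µM (slope = −Km).
v/Vmax = [S]/(Km+[S]) = 0.5 ⇒ [S] = Km·0.5/(1−0.5) = 0.276 × 1.000 = 0.276 µM.

0.276 µM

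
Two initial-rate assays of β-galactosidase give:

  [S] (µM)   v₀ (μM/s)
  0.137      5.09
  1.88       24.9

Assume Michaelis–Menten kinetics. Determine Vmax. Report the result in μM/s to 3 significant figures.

35.9 μM/s

In reciprocal form, 1/v = (Km/Vmax)·(1/[S]) + 1/Vmax. The two points give (1/[S], 1/v) = (7.299, 0.1965) and (0.5319, 0.04016).
Slope = (0.1965 − 0.04016)/(7.299 − 0.5319) = 0.02310; intercept = 0.1965 − 0.02310×7.299 = 0.02788.
Vmax = 1/intercept = 35.9 μM/s; Km = slope × Vmax = 0.02310 × 35.9 = 0.829 µM.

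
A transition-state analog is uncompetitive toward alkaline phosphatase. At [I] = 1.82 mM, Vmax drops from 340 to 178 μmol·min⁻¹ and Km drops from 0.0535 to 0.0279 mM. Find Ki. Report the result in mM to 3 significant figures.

2.00 mM

Uncompetitive: Vmax,app = Vmax/α (and Km,app = Km/α) with α = 1 + [I]/Ki.
α = Vmax/Vmax,app = 340/178 = 1.910.
Since α = 1 + [I]/Ki, [I]/Ki = 1.910 − 1 = 0.9101 and Ki = 1.82/0.9101 = 2.00 mM.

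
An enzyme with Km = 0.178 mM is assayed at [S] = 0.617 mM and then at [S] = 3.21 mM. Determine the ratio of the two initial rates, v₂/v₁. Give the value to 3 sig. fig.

1.22

Since Vmax cancels, v₂/v₁ = [S]₂(Km+[S]₁) / [S]₁(Km+[S]₂).
= 3.21×(0.178+0.617) / (0.617×(0.178+3.21)) = 2.552/2.090 = 1.22.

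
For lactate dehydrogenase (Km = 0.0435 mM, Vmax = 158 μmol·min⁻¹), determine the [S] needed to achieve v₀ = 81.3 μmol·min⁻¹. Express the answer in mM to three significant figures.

0.0461 mM

The required fractional saturation is v/Vmax = 81.3/158 = 0.5146.
Then [S]/(Km+[S]) = 0.5146 ⇒ [S] = 0.0435 × 0.5146/(1 − 0.5146) = 0.0461 mM.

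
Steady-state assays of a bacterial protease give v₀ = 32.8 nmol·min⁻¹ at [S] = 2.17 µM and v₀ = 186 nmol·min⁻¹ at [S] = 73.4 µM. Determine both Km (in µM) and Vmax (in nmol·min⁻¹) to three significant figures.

Km = 12.2 µM; Vmax = 217 nmol·min⁻¹

From v = Vmax[S]/(Km+[S]), each point gives Vmax = v(Km+[S])/[S].
Equating: 32.8(Km+2.17)/2.17 = 186(Km+73.4)/73.4.
15.12·Km + 32.8 = 2.534·Km + 186, so (15.12 − 2.534)·Km = 186 − 32.8.
Km = 153.2/12.58 = 12.2 µM; then Vmax = 32.8(12.2+2.17)/2.17 = 217 nmol·min⁻¹.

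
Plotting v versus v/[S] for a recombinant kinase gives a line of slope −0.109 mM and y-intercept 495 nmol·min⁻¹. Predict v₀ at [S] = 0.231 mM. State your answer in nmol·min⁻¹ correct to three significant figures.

336 nmol·min⁻¹

In the Eadie–Hofstee form v = Vmax − Km·(v/[S]), the slope is −Km and the intercept is Vmax, so Km = 0.109 mM and Vmax = 495 nmol·min⁻¹.
v = 495 × 0.231/(0.109 + 0.231) = 336 nmol·min⁻¹.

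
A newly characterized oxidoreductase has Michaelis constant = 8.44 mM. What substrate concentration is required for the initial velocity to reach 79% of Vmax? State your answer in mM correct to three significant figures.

v/Vmax = [S]/(Km+[S]) = 0.79, so [S] = Km·0.79/(1 − 0.79) = 8.44 × 3.762.
[S] = 31.8 mM.

31.8 mM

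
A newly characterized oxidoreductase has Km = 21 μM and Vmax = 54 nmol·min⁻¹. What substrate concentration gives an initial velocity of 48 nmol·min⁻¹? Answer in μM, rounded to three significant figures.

168 μM

Rearranging v = Vmax[S]/(Km+[S]) gives [S] = Km·v/(Vmax − v).
[S] = 21 × 48 / (54 − 48) = 1008/6.000 = 168 μM.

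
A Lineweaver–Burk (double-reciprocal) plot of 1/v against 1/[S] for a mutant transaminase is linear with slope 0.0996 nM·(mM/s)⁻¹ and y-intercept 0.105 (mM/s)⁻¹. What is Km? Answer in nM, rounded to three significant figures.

y-intercept = 1/Vmax ⇒ Vmax = 9.52 mM/s; slope = Km/Vmax ⇒ Km = slope × Vmax.
Km = 0.0996 × 9.52 = 0.949 nM.

0.949 nM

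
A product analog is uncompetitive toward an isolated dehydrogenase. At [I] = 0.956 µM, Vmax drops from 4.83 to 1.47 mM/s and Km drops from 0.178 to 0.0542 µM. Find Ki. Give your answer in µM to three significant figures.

Uncompetitive: Vmax,app = Vmax/α (and Km,app = Km/α) with α = 1 + [I]/Ki.
α = Vmax/Vmax,app = 4.83/1.47 = 3.286.
Ki = [I]/(α − 1) = 0.956/2.286 = 0.418 µM.

0.418 µM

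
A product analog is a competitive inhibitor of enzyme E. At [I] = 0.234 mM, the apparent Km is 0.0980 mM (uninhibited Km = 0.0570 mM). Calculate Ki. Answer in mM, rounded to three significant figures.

Competitive: Km,app = α·Km with α = 1 + [I]/Ki.
α = Km,app/Km = 0.0980/0.0570 = 1.719.
Since α = 1 + [I]/Ki, [I]/Ki = 1.719 − 1 = 0.7193 and Ki = 0.234/0.7193 = 0.325 mM.

0.325 mM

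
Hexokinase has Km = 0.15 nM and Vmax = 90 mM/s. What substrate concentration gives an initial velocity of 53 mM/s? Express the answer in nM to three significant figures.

0.215 nM

The required fractional saturation is v/Vmax = 53/90 = 0.5889.
Then [S]/(Km+[S]) = 0.5889 ⇒ [S] = 0.15 × 0.5889/(1 − 0.5889) = 0.215 nM.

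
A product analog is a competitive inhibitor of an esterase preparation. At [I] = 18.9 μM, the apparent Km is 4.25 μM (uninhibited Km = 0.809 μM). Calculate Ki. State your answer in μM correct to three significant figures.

4.44 μM

Competitive: Km,app = α·Km with α = 1 + [I]/Ki.
α = Km,app/Km = 4.25/0.809 = 5.253.
Ki = [I]/(α − 1) = 18.9/4.253 = 4.44 μM.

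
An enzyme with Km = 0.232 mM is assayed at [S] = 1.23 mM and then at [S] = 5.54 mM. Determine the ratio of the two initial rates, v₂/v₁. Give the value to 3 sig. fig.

Since Vmax cancels, v₂/v₁ = [S]₂(Km+[S]₁) / [S]₁(Km+[S]₂).
= 5.54×(0.232+1.23) / (1.23×(0.232+5.54)) = 8.099/7.100 = 1.14.

1.14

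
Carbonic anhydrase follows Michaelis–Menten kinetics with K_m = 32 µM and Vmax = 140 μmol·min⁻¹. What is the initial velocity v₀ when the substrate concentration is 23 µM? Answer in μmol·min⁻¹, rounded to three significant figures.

[S]/(Km+[S]) = 23/55.00 = 0.4182, the fractional saturation.
v = 0.4182 × Vmax = 0.4182 × 140 = 58.5 μmol·min⁻¹.

58.5 μmol·min⁻¹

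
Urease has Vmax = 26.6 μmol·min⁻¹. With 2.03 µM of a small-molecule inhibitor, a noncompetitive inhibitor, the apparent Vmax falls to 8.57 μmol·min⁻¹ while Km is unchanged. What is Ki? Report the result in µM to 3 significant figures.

Noncompetitive: Vmax,app = Vmax/α with α = 1 + [I]/Ki.
α = Vmax/Vmax,app = 26.6/8.57 = 3.104.
Since α = 1 + [I]/Ki, [I]/Ki = 3.104 − 1 = 2.104 and Ki = 2.03/2.104 = 0.965 µM.

0.965 µM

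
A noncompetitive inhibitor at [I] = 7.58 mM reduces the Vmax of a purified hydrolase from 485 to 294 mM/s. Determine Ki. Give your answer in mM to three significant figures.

Noncompetitive: Vmax,app = Vmax/α with α = 1 + [I]/Ki.
α = Vmax/Vmax,app = 485/294 = 1.650.
Ki = [I]/(α − 1) = 7.58/0.6497 = 11.7 mM.

11.7 mM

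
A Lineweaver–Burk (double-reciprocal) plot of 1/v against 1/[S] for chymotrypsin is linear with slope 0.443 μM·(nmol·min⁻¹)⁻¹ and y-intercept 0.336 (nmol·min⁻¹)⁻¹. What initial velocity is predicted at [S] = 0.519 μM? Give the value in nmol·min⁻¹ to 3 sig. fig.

The y-intercept is 1/Vmax, so Vmax = 1/0.336 = 2.98 nmol·min⁻¹.
The slope is Km/Vmax, so Km = 0.443 × 2.98 = 1.32 μM.
Then v = 2.98 × 0.519/(1.32 + 0.519) = 0.841 nmol·min⁻¹.

0.841 nmol·min⁻¹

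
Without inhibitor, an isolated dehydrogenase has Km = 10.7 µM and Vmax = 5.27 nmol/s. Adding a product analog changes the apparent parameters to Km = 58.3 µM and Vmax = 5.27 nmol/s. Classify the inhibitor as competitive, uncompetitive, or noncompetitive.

competitive

Km increases (10.7 → 58.3 µM) while Vmax is unchanged — the hallmark of competitive inhibition.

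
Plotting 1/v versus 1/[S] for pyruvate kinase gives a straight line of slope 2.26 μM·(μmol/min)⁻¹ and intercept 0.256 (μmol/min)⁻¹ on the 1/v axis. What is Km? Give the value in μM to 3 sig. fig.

y-intercept = 1/Vmax ⇒ Vmax = 3.91 μmol/min; slope = Km/Vmax ⇒ Km = slope × Vmax.
Km = 2.26 × 3.91 = 8.83 μM.

8.83 μM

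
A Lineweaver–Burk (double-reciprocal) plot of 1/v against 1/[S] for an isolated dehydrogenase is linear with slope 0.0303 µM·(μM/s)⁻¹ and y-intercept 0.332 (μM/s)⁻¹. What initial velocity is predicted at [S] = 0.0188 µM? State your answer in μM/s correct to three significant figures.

0.514 μM/s

The y-intercept is 1/Vmax, so Vmax = 1/0.332 = 3.01 μM/s.
The slope is Km/Vmax, so Km = 0.0303 × 3.01 = 0.0913 µM.
Then v = 3.01 × 0.0188/(0.0913 + 0.0188) = 0.514 μM/s.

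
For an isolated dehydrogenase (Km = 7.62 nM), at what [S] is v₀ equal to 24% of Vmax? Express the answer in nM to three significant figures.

2.41 nM

v/Vmax = [S]/(Km+[S]) = 0.24, so [S] = Km·0.24/(1 − 0.24) = 7.62 × 0.3158.
[S] = 2.41 nM.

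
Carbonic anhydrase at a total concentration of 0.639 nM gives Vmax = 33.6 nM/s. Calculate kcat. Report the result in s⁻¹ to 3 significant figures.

kcat = Vmax/[E]total = 33.6 nM/s / 0.639 nM = 52.6 s⁻¹.

52.6 s⁻¹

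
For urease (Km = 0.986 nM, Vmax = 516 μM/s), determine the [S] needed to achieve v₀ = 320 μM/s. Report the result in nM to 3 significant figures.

Rearranging v = Vmax[S]/(Km+[S]) gives [S] = Km·v/(Vmax − v).
[S] = 0.986 × 320 / (516 − 320) = 315.5/196.0 = 1.61 nM.

1.61 nM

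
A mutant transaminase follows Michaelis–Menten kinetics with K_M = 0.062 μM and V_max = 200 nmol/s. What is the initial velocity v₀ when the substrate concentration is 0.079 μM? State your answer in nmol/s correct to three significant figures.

112 nmol/s

[S]/(Km+[S]) = 0.079/0.1410 = 0.5603, the fractional saturation.
v = 0.5603 × Vmax = 0.5603 × 200 = 112 nmol/s.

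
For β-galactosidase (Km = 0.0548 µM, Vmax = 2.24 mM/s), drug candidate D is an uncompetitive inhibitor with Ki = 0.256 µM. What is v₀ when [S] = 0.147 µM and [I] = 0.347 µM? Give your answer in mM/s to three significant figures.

α = 1 + [I]/Ki = 1 + 0.347/0.256 = 2.355.
For an uncompetitive inhibitor, both parameters are divided by α, giving Vmax/α and Km/α: Km,app = 0.0233 µM, Vmax,app = 0.951 mM/s.
v = Vmax,app·[S]/(Km,app + [S]) = 0.951 × 0.147/(0.0233 + 0.147) = 0.821 mM/s.

0.821 mM/s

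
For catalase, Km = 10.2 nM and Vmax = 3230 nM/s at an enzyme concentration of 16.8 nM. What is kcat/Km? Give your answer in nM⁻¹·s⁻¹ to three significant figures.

18.8 nM⁻¹·s⁻¹

kcat = Vmax/[E]total = 3230/16.8 = 192 s⁻¹.
kcat/Km = 192/10.2 = 18.8 nM⁻¹·s⁻¹.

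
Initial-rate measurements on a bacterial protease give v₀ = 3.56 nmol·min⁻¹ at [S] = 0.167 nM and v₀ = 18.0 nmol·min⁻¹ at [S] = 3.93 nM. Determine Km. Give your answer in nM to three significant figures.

From v = Vmax[S]/(Km+[S]), each point gives Vmax = v(Km+[S])/[S].
Equating: 3.56(Km+0.167)/0.167 = 18.0(Km+3.93)/3.93.
21.32·Km + 3.56 = 4.580·Km + 18.0, so (21.32 − 4.580)·Km = 18.0 − 3.56.
Km = 14.44/16.74 = 0.863 nM; then Vmax = 3.56(0.863+0.167)/0.167 = 22.0 nmol·min⁻¹.

0.863 nM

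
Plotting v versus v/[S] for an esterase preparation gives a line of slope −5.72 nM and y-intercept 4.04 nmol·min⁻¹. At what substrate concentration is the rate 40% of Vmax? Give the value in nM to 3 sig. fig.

The Eadie–Hofstee slope gives Km = 5.72 nM (slope = −Km).
v/Vmax = [S]/(Km+[S]) = 0.4 ⇒ [S] = Km·0.4/(1−0.4) = 5.72 × 0.6667 = 3.81 nM.

3.81 nM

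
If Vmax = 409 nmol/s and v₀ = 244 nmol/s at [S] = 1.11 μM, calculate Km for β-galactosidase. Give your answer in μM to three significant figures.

0.751 μM

v/Vmax = 244/409 = 0.5966 = [S]/(Km+[S]).
So Km + [S] = [S]/0.5966 = 1.861 μM, giving Km = 1.861 − 1.11 = 0.751 μM.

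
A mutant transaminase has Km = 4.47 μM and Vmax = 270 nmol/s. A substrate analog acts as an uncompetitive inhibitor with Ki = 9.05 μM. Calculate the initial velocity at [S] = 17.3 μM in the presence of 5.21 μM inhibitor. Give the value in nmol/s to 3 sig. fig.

147 nmol/s

With α = 1 + [I]/Ki = 1 + 5.21/9.05 = 1.576, the uncompetitive rate law is v = (Vmax/α)·[S] / (Km/α + [S]).
v = (270/1.576)×17.3 / (4.47/1.576 + 17.3) = 2964/20.14 = 147 nmol/s.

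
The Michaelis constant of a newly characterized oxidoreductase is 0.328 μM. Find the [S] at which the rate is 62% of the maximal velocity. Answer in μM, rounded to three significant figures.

0.535 μM

v/Vmax = [S]/(Km+[S]) = 0.62, so [S] = Km·0.62/(1 − 0.62) = 0.328 × 1.632.
[S] = 0.535 μM.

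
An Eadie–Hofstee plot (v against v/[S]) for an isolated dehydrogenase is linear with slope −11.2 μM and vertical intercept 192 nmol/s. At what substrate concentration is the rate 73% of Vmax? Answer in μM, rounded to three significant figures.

The Eadie–Hofstee slope gives Km = 11.2 μM (slope = −Km).
v/Vmax = [S]/(Km+[S]) = 0.73 ⇒ [S] = Km·0.73/(1−0.73) = 11.2 × 2.704 = 30.3 μM.

30.3 μM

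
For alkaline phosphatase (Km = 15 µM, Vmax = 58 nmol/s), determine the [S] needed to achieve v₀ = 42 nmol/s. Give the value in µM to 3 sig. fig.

The required fractional saturation is v/Vmax = 42/58 = 0.7241.
Then [S]/(Km+[S]) = 0.7241 ⇒ [S] = 15 × 0.7241/(1 − 0.7241) = 39.4 µM.

39.4 µM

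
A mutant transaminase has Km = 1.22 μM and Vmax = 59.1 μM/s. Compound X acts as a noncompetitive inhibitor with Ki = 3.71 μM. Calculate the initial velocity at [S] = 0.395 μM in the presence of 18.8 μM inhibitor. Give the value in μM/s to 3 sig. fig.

α = 1 + [I]/Ki = 1 + 18.8/3.71 = 6.067.
For a noncompetitive inhibitor, Vmax is reduced to Vmax/α while Km is unchanged: Km,app = 1.22 μM, Vmax,app = 9.74 μM/s.
v = Vmax,app·[S]/(Km,app + [S]) = 9.74 × 0.395/(1.22 + 0.395) = 2.38 μM/s.

2.38 μM/s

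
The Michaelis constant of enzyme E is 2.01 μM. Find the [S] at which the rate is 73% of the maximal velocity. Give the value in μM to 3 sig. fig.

v/Vmax = [S]/(Km+[S]) = 0.73, so [S] = Km·0.73/(1 − 0.73) = 2.01 × 2.704.
[S] = 5.43 μM.

5.43 μM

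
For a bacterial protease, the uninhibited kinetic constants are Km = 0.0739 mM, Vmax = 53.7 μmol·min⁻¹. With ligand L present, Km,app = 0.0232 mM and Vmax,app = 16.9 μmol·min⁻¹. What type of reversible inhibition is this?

Both Km and Vmax decrease by the same factor (~3.18-fold) — characteristic of uncompetitive inhibition.

uncompetitive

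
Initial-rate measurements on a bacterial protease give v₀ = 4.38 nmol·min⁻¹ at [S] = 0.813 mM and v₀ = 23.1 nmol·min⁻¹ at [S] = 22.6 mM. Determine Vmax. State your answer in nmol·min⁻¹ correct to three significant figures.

In reciprocal form, 1/v = (Km/Vmax)·(1/[S]) + 1/Vmax. The two points give (1/[S], 1/v) = (1.230, 0.2283) and (0.04425, 0.04329).
Slope = (0.2283 − 0.04329)/(1.230 − 0.04425) = 0.1560; intercept = 0.2283 − 0.1560×1.230 = 0.03639.
Vmax = 1/intercept = 27.5 nmol·min⁻¹; Km = slope × Vmax = 0.1560 × 27.5 = 4.29 mM.

27.5 nmol·min⁻¹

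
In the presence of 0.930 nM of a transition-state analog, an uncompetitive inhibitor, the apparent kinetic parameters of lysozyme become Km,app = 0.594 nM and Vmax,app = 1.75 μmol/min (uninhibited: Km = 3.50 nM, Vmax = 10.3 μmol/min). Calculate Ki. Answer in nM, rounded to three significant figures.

Uncompetitive: Vmax,app = Vmax/α (and Km,app = Km/α) with α = 1 + [I]/Ki.
α = Vmax/Vmax,app = 10.3/1.75 = 5.886.
Ki = [I]/(α − 1) = 0.930/4.886 = 0.190 nM.

0.190 nM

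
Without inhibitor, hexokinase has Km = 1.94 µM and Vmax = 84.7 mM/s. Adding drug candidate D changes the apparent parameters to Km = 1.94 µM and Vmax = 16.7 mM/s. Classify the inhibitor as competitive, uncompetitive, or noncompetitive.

Vmax decreases (84.7 → 16.7 mM/s) while Km is unchanged — pure noncompetitive inhibition.

noncompetitive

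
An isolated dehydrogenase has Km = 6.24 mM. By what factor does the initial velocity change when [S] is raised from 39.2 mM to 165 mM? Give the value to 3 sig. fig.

1.12

The fractional saturations are [S]/(Km+[S]) = 39.2/45.44 = 0.8627 and 165/171.2 = 0.9636.
v₂/v₁ is just their ratio: 0.9636/0.8627 = 1.12.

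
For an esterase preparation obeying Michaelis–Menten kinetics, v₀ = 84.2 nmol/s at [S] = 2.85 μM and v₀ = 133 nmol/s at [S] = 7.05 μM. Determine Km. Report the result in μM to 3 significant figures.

4.57 μM

From v = Vmax[S]/(Km+[S]), each point gives Vmax = v(Km+[S])/[S].
Equating: 84.2(Km+2.85)/2.85 = 133(Km+7.05)/7.05.
29.54·Km + 84.2 = 18.87·Km + 133, so (29.54 − 18.87)·Km = 133 − 84.2.
Km = 48.80/10.68 = 4.57 μM; then Vmax = 84.2(4.57+2.85)/2.85 = 219 nmol/s.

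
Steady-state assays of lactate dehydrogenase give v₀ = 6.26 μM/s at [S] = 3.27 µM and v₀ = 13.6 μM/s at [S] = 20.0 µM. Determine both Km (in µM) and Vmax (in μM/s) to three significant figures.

From v = Vmax[S]/(Km+[S]), each point gives Vmax = v(Km+[S])/[S].
Equating: 6.26(Km+3.27)/3.27 = 13.6(Km+20.0)/20.0.
1.914·Km + 6.26 = 0.6800·Km + 13.6, so (1.914 − 0.6800)·Km = 13.6 − 6.26.
Km = 7.340/1.234 = 5.95 µM; then Vmax = 6.26(5.95+3.27)/3.27 = 17.6 μM/s.

Km = 5.95 µM; Vmax = 17.6 μM/s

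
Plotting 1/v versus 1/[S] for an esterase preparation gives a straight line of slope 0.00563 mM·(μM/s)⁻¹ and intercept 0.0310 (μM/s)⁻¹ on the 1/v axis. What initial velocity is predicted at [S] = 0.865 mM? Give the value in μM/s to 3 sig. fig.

26.7 μM/s

The y-intercept is 1/Vmax, so Vmax = 1/0.0310 = 32.3 μM/s.
The slope is Km/Vmax, so Km = 0.00563 × 32.3 = 0.182 mM.
Then v = 32.3 × 0.865/(0.182 + 0.865) = 26.7 μM/s.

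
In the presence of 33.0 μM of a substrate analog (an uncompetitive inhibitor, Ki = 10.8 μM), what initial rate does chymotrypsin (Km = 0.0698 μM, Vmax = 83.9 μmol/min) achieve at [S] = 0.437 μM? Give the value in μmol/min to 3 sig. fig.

α = 1 + [I]/Ki = 1 + 33.0/10.8 = 4.056.
For an uncompetitive inhibitor, both parameters are divided by α, giving Vmax/α and Km/α: Km,app = 0.0172 μM, Vmax,app = 20.7 μmol/min.
v = Vmax,app·[S]/(Km,app + [S]) = 20.7 × 0.437/(0.0172 + 0.437) = 19.9 μmol/min.

19.9 μmol/min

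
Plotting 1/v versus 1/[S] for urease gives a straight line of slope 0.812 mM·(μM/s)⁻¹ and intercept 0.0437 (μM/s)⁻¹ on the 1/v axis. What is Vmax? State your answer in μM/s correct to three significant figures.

22.9 μM/s

The y-intercept of a Lineweaver–Burk plot equals 1/Vmax, so Vmax = 1/0.0437 = 22.9 μM/s.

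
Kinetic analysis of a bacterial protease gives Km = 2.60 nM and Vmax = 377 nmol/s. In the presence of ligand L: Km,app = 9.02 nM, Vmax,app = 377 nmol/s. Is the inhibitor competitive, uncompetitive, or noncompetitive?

Km increases (2.60 → 9.02 nM) while Vmax is unchanged — the hallmark of competitive inhibition.

competitive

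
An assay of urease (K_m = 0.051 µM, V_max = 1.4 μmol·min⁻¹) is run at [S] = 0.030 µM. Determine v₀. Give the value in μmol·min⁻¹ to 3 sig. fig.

v = Vmax·[S]/(Km + [S]) = 1.4 × 0.030 / (0.051 + 0.030)
  = 0.04200 / 0.08100 = 0.519 μmol·min⁻¹.

0.519 μmol·min⁻¹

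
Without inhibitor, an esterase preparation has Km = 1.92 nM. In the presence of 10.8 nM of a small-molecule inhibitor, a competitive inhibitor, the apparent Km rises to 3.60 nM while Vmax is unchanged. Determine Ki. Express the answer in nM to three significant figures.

12.3 nM

Competitive: Km,app = α·Km with α = 1 + [I]/Ki.
α = Km,app/Km = 3.60/1.92 = 1.875.
Since α = 1 + [I]/Ki, [I]/Ki = 1.875 − 1 = 0.8750 and Ki = 10.8/0.8750 = 12.3 nM.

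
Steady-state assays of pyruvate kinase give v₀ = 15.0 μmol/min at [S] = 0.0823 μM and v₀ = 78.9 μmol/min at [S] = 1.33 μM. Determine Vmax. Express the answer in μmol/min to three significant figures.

110 μmol/min

In reciprocal form, 1/v = (Km/Vmax)·(1/[S]) + 1/Vmax. The two points give (1/[S], 1/v) = (12.15, 0.06667) and (0.7519, 0.01267).
Slope = (0.06667 − 0.01267)/(12.15 − 0.7519) = 0.004737; intercept = 0.06667 − 0.004737×12.15 = 0.009113.
Vmax = 1/intercept = 110 μmol/min; Km = slope × Vmax = 0.004737 × 110 = 0.520 μM.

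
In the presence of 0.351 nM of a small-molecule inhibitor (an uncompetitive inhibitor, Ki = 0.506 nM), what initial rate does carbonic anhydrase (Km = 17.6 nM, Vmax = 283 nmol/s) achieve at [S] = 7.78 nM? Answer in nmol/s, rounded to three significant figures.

71.5 nmol/s

α = 1 + [I]/Ki = 1 + 0.351/0.506 = 1.694.
For an uncompetitive inhibitor, both parameters are divided by α, giving Vmax/α and Km/α: Km,app = 10.4 nM, Vmax,app = 167 nmol/s.
v = Vmax,app·[S]/(Km,app + [S]) = 167 × 7.78/(10.4 + 7.78) = 71.5 nmol/s.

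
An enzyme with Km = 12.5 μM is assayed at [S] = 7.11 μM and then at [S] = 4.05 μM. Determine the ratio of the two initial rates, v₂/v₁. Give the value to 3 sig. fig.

Since Vmax cancels, v₂/v₁ = [S]₂(Km+[S]₁) / [S]₁(Km+[S]₂).
= 4.05×(12.5+7.11) / (7.11×(12.5+4.05)) = 79.42/117.7 = 0.675.

0.675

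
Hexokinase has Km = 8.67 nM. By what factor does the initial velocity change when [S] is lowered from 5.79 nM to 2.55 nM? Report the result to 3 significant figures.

0.568

Since Vmax cancels, v₂/v₁ = [S]₂(Km+[S]₁) / [S]₁(Km+[S]₂).
= 2.55×(8.67+5.79) / (5.79×(8.67+2.55)) = 36.87/64.96 = 0.568.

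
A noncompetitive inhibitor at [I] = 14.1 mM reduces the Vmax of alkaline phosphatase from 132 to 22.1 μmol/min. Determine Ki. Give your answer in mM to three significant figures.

2.84 mM

Noncompetitive: Vmax,app = Vmax/α with α = 1 + [I]/Ki.
α = Vmax/Vmax,app = 132/22.1 = 5.973.
Ki = [I]/(α − 1) = 14.1/4.973 = 2.84 mM.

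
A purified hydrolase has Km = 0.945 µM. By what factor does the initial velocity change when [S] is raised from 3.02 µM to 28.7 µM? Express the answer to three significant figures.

Since Vmax cancels, v₂/v₁ = [S]₂(Km+[S]₁) / [S]₁(Km+[S]₂).
= 28.7×(0.945+3.02) / (3.02×(0.945+28.7)) = 113.8/89.53 = 1.27.

1.27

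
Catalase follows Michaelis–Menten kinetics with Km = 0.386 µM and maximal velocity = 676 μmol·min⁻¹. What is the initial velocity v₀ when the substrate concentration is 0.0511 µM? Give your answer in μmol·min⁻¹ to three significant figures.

79.0 μmol·min⁻¹

v = Vmax·[S]/(Km + [S]) = 676 × 0.0511 / (0.386 + 0.0511)
  = 34.54 / 0.4371 = 79.0 μmol·min⁻¹.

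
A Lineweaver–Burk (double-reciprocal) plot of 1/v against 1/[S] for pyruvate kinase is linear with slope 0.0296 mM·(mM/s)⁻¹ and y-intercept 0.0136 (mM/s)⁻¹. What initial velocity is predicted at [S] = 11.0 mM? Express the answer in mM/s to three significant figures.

The y-intercept is 1/Vmax, so Vmax = 1/0.0136 = 73.5 mM/s.
The slope is Km/Vmax, so Km = 0.0296 × 73.5 = 2.18 mM.
Then v = 73.5 × 11.0/(2.18 + 11.0) = 61.4 mM/s.

61.4 mM/s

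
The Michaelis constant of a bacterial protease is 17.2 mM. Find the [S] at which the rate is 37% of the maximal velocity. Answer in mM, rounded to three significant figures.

10.1 mM

v/Vmax = [S]/(Km+[S]) = 0.37, so [S] = Km·0.37/(1 − 0.37) = 17.2 × 0.5873.
[S] = 10.1 mM.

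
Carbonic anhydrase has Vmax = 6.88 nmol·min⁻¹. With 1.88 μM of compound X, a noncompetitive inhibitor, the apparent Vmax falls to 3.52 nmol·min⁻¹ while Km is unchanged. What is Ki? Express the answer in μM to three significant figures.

1.97 μM

Noncompetitive: Vmax,app = Vmax/α with α = 1 + [I]/Ki.
α = Vmax/Vmax,app = 6.88/3.52 = 1.955.
Since α = 1 + [I]/Ki, [I]/Ki = 1.955 − 1 = 0.9545 and Ki = 1.88/0.9545 = 1.97 μM.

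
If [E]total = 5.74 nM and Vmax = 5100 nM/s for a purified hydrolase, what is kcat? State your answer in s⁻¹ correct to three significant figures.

889 s⁻¹

kcat = Vmax/[E]total = 5100 nM/s / 5.74 nM = 889 s⁻¹.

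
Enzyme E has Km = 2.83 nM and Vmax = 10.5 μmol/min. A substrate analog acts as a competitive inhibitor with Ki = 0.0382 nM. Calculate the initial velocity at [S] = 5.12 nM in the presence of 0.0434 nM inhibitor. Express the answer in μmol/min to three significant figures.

4.81 μmol/min

With α = 1 + [I]/Ki = 1 + 0.0434/0.0382 = 2.136, the competitive rate law is v = Vmax[S] / (αKm + [S]).
v = 10.5×5.12 / (2.136×2.83 + 5.12) = 53.76/11.17 = 4.81 μmol/min.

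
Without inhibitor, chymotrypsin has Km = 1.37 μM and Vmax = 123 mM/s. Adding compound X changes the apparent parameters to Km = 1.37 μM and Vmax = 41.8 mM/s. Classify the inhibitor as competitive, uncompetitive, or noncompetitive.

noncompetitive

Vmax decreases (123 → 41.8 mM/s) while Km is unchanged — pure noncompetitive inhibition.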